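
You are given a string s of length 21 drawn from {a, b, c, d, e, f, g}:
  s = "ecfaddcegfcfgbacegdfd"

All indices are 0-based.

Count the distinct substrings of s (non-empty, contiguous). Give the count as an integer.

213

sorted suffixes:
  #0 SA[0]=14  'acegdfd'
  #1 SA[1]=3  'addcegfcfgbacegdfd'
  #2 SA[2]=13  'bacegdfd'
  #3 SA[3]=15  'cegdfd'
  #4 SA[4]=6  'cegfcfgbacegdfd'
  #5 SA[5]=1  'cfaddcegfcfgbacegdfd'
  #6 SA[6]=10  'cfgbacegdfd'
  #7 SA[7]=20  'd'
  #8 SA[8]=5  'dcegfcfgbacegdfd'
  #9 SA[9]=4  'ddcegfcfgbacegdfd'
  #10 SA[10]=18  'dfd'
  #11 SA[11]=0  'ecfaddcegfcfgbacegdfd'
  #12 SA[12]=16  'egdfd'
  #13 SA[13]=7  'egfcfgbacegdfd'
  #14 SA[14]=2  'faddcegfcfgbacegdfd'
  #15 SA[15]=9  'fcfgbacegdfd'
  #16 SA[16]=19  'fd'
  #17 SA[17]=11  'fgbacegdfd'
  #18 SA[18]=12  'gbacegdfd'
  #19 SA[19]=17  'gdfd'
  #20 SA[20]=8  'gfcfgbacegdfd'

SA = [14, 3, 13, 15, 6, 1, 10, 20, 5, 4, 18, 0, 16, 7, 2, 9, 19, 11, 12, 17, 8]
i: (SA[i-1],SA[i]) lcp shared
  1: (14,3) 1 'a'
  2: (3,13) 0 ''
  3: (13,15) 0 ''
  4: (15,6) 3 'ceg'
  5: (6,1) 1 'c'
  6: (1,10) 2 'cf'
  7: (10,20) 0 ''
  8: (20,5) 1 'd'
  9: (5,4) 1 'd'
  10: (4,18) 1 'd'
  11: (18,0) 0 ''
  12: (0,16) 1 'e'
  13: (16,7) 2 'eg'
  14: (7,2) 0 ''
  15: (2,9) 1 'f'
  16: (9,19) 1 'f'
  17: (19,11) 1 'f'
  18: (11,12) 0 ''
  19: (12,17) 1 'g'
  20: (17,8) 1 'g'

n(n+1)/2 = 21·22/2 = 231
Σ LCP = 0 + 1 + 0 + 0 + 3 + 1 + 2 + 0 + 1 + 1 + 1 + 0 + 1 + 2 + 0 + 1 + 1 + 1 + 0 + 1 + 1 = 18
distinct = 231 − 18 = 213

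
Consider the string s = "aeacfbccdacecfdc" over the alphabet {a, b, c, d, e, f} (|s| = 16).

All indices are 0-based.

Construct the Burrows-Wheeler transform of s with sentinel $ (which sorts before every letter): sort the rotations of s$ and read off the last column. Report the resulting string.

cde$fdbcaaecfaccc

rank  rotation           last
    0  $aeacfbccdacecfdc  c
    1  acecfdc$aeacfbccd  d
    2  acfbccdacecfdc$ae  e
    3  aeacfbccdacecfdc$  $
    4  bccdacecfdc$aeacf  f
    5  c$aeacfbccdacecfd  d
    6  ccdacecfdc$aeacfb  b
    7  cdacecfdc$aeacfbc  c
    8  cecfdc$aeacfbccda  a
    9  cfbccdacecfdc$aea  a
   10  cfdc$aeacfbccdace  e
   11  dacecfdc$aeacfbcc  c
   12  dc$aeacfbccdacecf  f
   13  eacfbccdacecfdc$a  a
   14  ecfdc$aeacfbccdac  c
   15  fbccdacecfdc$aeac  c
   16  fdc$aeacfbccdacec  c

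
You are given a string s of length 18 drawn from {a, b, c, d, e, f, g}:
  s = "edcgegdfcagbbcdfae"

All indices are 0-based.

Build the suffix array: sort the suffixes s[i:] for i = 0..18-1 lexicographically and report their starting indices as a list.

sorted suffixes:
  #0 SA[0]=16  'ae'
  #1 SA[1]=9  'agbbcdfae'
  #2 SA[2]=11  'bbcdfae'
  #3 SA[3]=12  'bcdfae'
  #4 SA[4]=8  'cagbbcdfae'
  #5 SA[5]=13  'cdfae'
  #6 SA[6]=2  'cgegdfcagbbcdfae'
  #7 SA[7]=1  'dcgegdfcagbbcdfae'
  #8 SA[8]=14  'dfae'
  #9 SA[9]=6  'dfcagbbcdfae'
  #10 SA[10]=17  'e'
  #11 SA[11]=0  'edcgegdfcagbbcdfae'
  #12 SA[12]=4  'egdfcagbbcdfae'
  #13 SA[13]=15  'fae'
  #14 SA[14]=7  'fcagbbcdfae'
  #15 SA[15]=10  'gbbcdfae'
  #16 SA[16]=5  'gdfcagbbcdfae'
  #17 SA[17]=3  'gegdfcagbbcdfae'

[16, 9, 11, 12, 8, 13, 2, 1, 14, 6, 17, 0, 4, 15, 7, 10, 5, 3]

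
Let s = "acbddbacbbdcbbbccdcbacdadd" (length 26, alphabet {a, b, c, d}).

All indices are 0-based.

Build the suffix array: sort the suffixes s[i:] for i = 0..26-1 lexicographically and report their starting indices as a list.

rank→(start, suffix):
  0 → (6, 'acbbdcbbbccdcbacdadd')
  1 → (0, 'acbddbacbbdcbbbccdcbacdadd')
  2 → (20, 'acdadd')
  3 → (23, 'add')
  4 → (5, 'bacbbdcbbbccdcbacdadd')
  5 → (19, 'bacdadd')
  6 → (12, 'bbbccdcbacdadd')
  7 → (13, 'bbccdcbacdadd')
  8 → (8, 'bbdcbbbccdcbacdadd')
  9 → (14, 'bccdcbacdadd')
  10 → (9, 'bdcbbbccdcbacdadd')
  11 → (2, 'bddbacbbdcbbbccdcbacdadd')
  12 → (18, 'cbacdadd')
  13 → (11, 'cbbbccdcbacdadd')
  14 → (7, 'cbbdcbbbccdcbacdadd')
  15 → (1, 'cbddbacbbdcbbbccdcbacdadd')
  16 → (15, 'ccdcbacdadd')
  17 → (21, 'cdadd')
  18 → (16, 'cdcbacdadd')
  19 → (25, 'd')
  20 → (22, 'dadd')
  21 → (4, 'dbacbbdcbbbccdcbacdadd')
  22 → (17, 'dcbacdadd')
  23 → (10, 'dcbbbccdcbacdadd')
  24 → (24, 'dd')
  25 → (3, 'ddbacbbdcbbbccdcbacdadd')

[6, 0, 20, 23, 5, 19, 12, 13, 8, 14, 9, 2, 18, 11, 7, 1, 15, 21, 16, 25, 22, 4, 17, 10, 24, 3]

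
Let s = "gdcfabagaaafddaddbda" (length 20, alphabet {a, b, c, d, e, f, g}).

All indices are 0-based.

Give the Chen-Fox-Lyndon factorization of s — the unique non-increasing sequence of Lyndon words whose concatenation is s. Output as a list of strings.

emit factor 1: 'g' (i=0, period=1)
emit factor 2: 'd' (i=1, period=1)
emit factor 3: 'cf' (i=2, period=2)
emit factor 4: 'abag' (i=4, period=4)
emit factor 5: 'aaafddaddbd' (i=8, period=11)
emit factor 6: 'a' (i=19, period=1)

["g", "d", "cf", "abag", "aaafddaddbd", "a"]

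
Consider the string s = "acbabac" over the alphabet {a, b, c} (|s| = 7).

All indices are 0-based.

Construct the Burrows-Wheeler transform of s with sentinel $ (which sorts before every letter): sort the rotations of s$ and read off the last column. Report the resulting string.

rank  rotation  last
    0  $acbabac  c
    1  abac$acb  b
    2  ac$acbab  b
    3  acbabac$  $
    4  babac$ac  c
    5  bac$acba  a
    6  c$acbaba  a
    7  cbabac$a  a

cbb$caaa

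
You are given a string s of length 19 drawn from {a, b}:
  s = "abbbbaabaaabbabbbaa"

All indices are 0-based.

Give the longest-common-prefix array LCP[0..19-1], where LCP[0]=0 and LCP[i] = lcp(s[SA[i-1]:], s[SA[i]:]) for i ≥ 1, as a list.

rank→(start, suffix):
  0 → (18, 'a')
  1 → (17, 'aa')
  2 → (8, 'aaabbabbbaa')
  3 → (5, 'aabaaabbabbbaa')
  4 → (9, 'aabbabbbaa')
  5 → (6, 'abaaabbabbbaa')
  6 → (10, 'abbabbbaa')
  7 → (13, 'abbbaa')
  8 → (0, 'abbbbaabaaabbabbbaa')
  9 → (16, 'baa')
  10 → (7, 'baaabbabbbaa')
  11 → (4, 'baabaaabbabbbaa')
  12 → (12, 'babbbaa')
  13 → (15, 'bbaa')
  14 → (3, 'bbaabaaabbabbbaa')
  15 → (11, 'bbabbbaa')
  16 → (14, 'bbbaa')
  17 → (2, 'bbbaabaaabbabbbaa')
  18 → (1, 'bbbbaabaaabbabbbaa')

SA = [18, 17, 8, 5, 9, 6, 10, 13, 0, 16, 7, 4, 12, 15, 3, 11, 14, 2, 1]
i: (SA[i-1],SA[i]) lcp shared
  1: (18,17) 1 'a'
  2: (17,8) 2 'aa'
  3: (8,5) 2 'aa'
  4: (5,9) 3 'aab'
  5: (9,6) 1 'a'
  6: (6,10) 2 'ab'
  7: (10,13) 3 'abb'
  8: (13,0) 4 'abbb'
  9: (0,16) 0 ''
  10: (16,7) 3 'baa'
  11: (7,4) 3 'baa'
  12: (4,12) 2 'ba'
  13: (12,15) 1 'b'
  14: (15,3) 4 'bbaa'
  15: (3,11) 3 'bba'
  16: (11,14) 2 'bb'
  17: (14,2) 5 'bbbaa'
  18: (2,1) 3 'bbb'

[0, 1, 2, 2, 3, 1, 2, 3, 4, 0, 3, 3, 2, 1, 4, 3, 2, 5, 3]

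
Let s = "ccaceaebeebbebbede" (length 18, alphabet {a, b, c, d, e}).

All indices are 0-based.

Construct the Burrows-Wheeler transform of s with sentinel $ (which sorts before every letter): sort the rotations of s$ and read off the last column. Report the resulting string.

rank  rotation             last
    0  $ccaceaebeebbebbede  e
    1  aceaebeebbebbede$cc  c
    2  aebeebbebbede$ccace  e
    3  bbebbede$ccaceaebee  e
    4  bbede$ccaceaebeebbe  e
    5  bebbede$ccaceaebeeb  b
    6  bede$ccaceaebeebbeb  b
    7  beebbebbede$ccaceae  e
    8  caceaebeebbebbede$c  c
    9  ccaceaebeebbebbede$  $
   10  ceaebeebbebbede$cca  a
   11  de$ccaceaebeebbebbe  e
   12  e$ccaceaebeebbebbed  d
   13  eaebeebbebbede$ccac  c
   14  ebbebbede$ccaceaebe  e
   15  ebbede$ccaceaebeebb  b
   16  ebeebbebbede$ccacea  a
   17  ede$ccaceaebeebbebb  b
   18  eebbebbede$ccaceaeb  b

eceeebbec$aedcebabb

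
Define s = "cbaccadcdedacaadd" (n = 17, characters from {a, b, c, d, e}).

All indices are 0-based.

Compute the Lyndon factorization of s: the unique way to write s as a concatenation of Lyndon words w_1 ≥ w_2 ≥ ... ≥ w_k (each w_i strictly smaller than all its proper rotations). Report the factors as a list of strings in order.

["c", "b", "accadcded", "ac", "aadd"]

emit factor 1: 'c' (i=0, period=1)
emit factor 2: 'b' (i=1, period=1)
emit factor 3: 'accadcded' (i=2, period=9)
emit factor 4: 'ac' (i=11, period=2)
emit factor 5: 'aadd' (i=13, period=4)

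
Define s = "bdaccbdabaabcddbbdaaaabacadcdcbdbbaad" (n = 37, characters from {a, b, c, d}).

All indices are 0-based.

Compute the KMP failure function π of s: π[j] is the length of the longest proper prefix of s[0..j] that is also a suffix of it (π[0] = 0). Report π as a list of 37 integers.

π[0] = 0
j=1 s[j]='d': π[1]=0 (border '')
j=2 s[j]='a': π[2]=0 (border '')
j=3 s[j]='c': π[3]=0 (border '')
j=4 s[j]='c': π[4]=0 (border '')
j=5 s[j]='b': π[5]=1 (border 'b')
j=6 s[j]='d': π[6]=2 (border 'bd')
j=7 s[j]='a': π[7]=3 (border 'bda')
j=8 s[j]='b': k: 3→0; π[8]=1 (border 'b')
j=9 s[j]='a': k: 1→0; π[9]=0 (border '')
j=10 s[j]='a': π[10]=0 (border '')
j=11 s[j]='b': π[11]=1 (border 'b')
j=12 s[j]='c': k: 1→0; π[12]=0 (border '')
j=13 s[j]='d': π[13]=0 (border '')
j=14 s[j]='d': π[14]=0 (border '')
j=15 s[j]='b': π[15]=1 (border 'b')
j=16 s[j]='b': k: 1→0; π[16]=1 (border 'b')
j=17 s[j]='d': π[17]=2 (border 'bd')
j=18 s[j]='a': π[18]=3 (border 'bda')
j=19 s[j]='a': k: 3→0; π[19]=0 (border '')
j=20 s[j]='a': π[20]=0 (border '')
j=21 s[j]='a': π[21]=0 (border '')
j=22 s[j]='b': π[22]=1 (border 'b')
j=23 s[j]='a': k: 1→0; π[23]=0 (border '')
j=24 s[j]='c': π[24]=0 (border '')
j=25 s[j]='a': π[25]=0 (border '')
j=26 s[j]='d': π[26]=0 (border '')
j=27 s[j]='c': π[27]=0 (border '')
j=28 s[j]='d': π[28]=0 (border '')
j=29 s[j]='c': π[29]=0 (border '')
j=30 s[j]='b': π[30]=1 (border 'b')
j=31 s[j]='d': π[31]=2 (border 'bd')
j=32 s[j]='b': k: 2→0; π[32]=1 (border 'b')
j=33 s[j]='b': k: 1→0; π[33]=1 (border 'b')
j=34 s[j]='a': k: 1→0; π[34]=0 (border '')
j=35 s[j]='a': π[35]=0 (border '')
j=36 s[j]='d': π[36]=0 (border '')

[0, 0, 0, 0, 0, 1, 2, 3, 1, 0, 0, 1, 0, 0, 0, 1, 1, 2, 3, 0, 0, 0, 1, 0, 0, 0, 0, 0, 0, 0, 1, 2, 1, 1, 0, 0, 0]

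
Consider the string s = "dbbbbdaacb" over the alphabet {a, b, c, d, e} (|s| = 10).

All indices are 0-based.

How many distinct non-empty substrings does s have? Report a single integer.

46

rank→(start, suffix):
  0 → (6, 'aacb')
  1 → (7, 'acb')
  2 → (9, 'b')
  3 → (1, 'bbbbdaacb')
  4 → (2, 'bbbdaacb')
  5 → (3, 'bbdaacb')
  6 → (4, 'bdaacb')
  7 → (8, 'cb')
  8 → (5, 'daacb')
  9 → (0, 'dbbbbdaacb')

SA = [6, 7, 9, 1, 2, 3, 4, 8, 5, 0]
i: (SA[i-1],SA[i]) lcp shared
  1: (6,7) 1 'a'
  2: (7,9) 0 ''
  3: (9,1) 1 'b'
  4: (1,2) 3 'bbb'
  5: (2,3) 2 'bb'
  6: (3,4) 1 'b'
  7: (4,8) 0 ''
  8: (8,5) 0 ''
  9: (5,0) 1 'd'

n(n+1)/2 = 10·11/2 = 55
Σ LCP = 0 + 1 + 0 + 1 + 3 + 2 + 1 + 0 + 0 + 1 = 9
distinct = 55 − 9 = 46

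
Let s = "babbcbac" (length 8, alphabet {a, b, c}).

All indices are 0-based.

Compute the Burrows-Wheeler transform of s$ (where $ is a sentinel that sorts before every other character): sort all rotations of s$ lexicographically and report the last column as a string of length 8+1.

rank  rotation   last
    0  $babbcbac  c
    1  abbcbac$b  b
    2  ac$babbcb  b
    3  babbcbac$  $
    4  bac$babbc  c
    5  bbcbac$ba  a
    6  bcbac$bab  b
    7  c$babbcba  a
    8  cbac$babb  b

cbb$cabab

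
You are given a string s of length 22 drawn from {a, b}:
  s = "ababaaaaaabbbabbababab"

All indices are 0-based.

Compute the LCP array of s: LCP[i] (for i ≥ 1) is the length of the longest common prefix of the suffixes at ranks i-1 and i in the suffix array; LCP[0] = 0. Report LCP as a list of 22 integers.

rank | idx | suffix
   0 |   4 | aaaaaabbbabbababab
   1 |   5 | aaaaabbbabbababab
   2 |   6 | aaaabbbabbababab
   3 |   7 | aaabbbabbababab
   4 |   8 | aabbbabbababab
   5 |  20 | ab
   6 |   2 | abaaaaaabbbabbababab
   7 |  18 | abab
   8 |   0 | ababaaaaaabbbabbababab
   9 |  16 | ababab
  10 |  13 | abbababab
  11 |   9 | abbbabbababab
  12 |  21 | b
  13 |   3 | baaaaaabbbabbababab
  14 |  19 | bab
  15 |   1 | babaaaaaabbbabbababab
  16 |  17 | babab
  17 |  15 | bababab
  18 |  12 | babbababab
  19 |  14 | bbababab
  20 |  11 | bbabbababab
  21 |  10 | bbbabbababab

SA = [4, 5, 6, 7, 8, 20, 2, 18, 0, 16, 13, 9, 21, 3, 19, 1, 17, 15, 12, 14, 11, 10]
[i] adj suffixes → lcp
  [1] 4/5 → 5 ('aaaaa')
  [2] 5/6 → 4 ('aaaa')
  [3] 6/7 → 3 ('aaa')
  [4] 7/8 → 2 ('aa')
  [5] 8/20 → 1 ('a')
  [6] 20/2 → 2 ('ab')
  [7] 2/18 → 3 ('aba')
  [8] 18/0 → 4 ('abab')
  [9] 0/16 → 5 ('ababa')
  [10] 16/13 → 2 ('ab')
  [11] 13/9 → 3 ('abb')
  [12] 9/21 → 0 ('')
  [13] 21/3 → 1 ('b')
  [14] 3/19 → 2 ('ba')
  [15] 19/1 → 3 ('bab')
  [16] 1/17 → 4 ('baba')
  [17] 17/15 → 5 ('babab')
  [18] 15/12 → 3 ('bab')
  [19] 12/14 → 1 ('b')
  [20] 14/11 → 4 ('bbab')
  [21] 11/10 → 2 ('bb')

[0, 5, 4, 3, 2, 1, 2, 3, 4, 5, 2, 3, 0, 1, 2, 3, 4, 5, 3, 1, 4, 2]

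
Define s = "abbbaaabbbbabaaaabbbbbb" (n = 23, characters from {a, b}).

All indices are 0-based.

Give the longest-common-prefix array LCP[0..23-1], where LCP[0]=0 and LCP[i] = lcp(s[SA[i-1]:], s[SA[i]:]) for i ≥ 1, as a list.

[0, 3, 7, 2, 6, 1, 2, 4, 5, 0, 1, 4, 2, 1, 2, 3, 2, 3, 4, 3, 4, 4, 5]

rank→(start, suffix):
  0 → (13, 'aaaabbbbbb')
  1 → (4, 'aaabbbbabaaaabbbbbb')
  2 → (14, 'aaabbbbbb')
  3 → (5, 'aabbbbabaaaabbbbbb')
  4 → (15, 'aabbbbbb')
  5 → (11, 'abaaaabbbbbb')
  6 → (0, 'abbbaaabbbbabaaaabbbbbb')
  7 → (6, 'abbbbabaaaabbbbbb')
  8 → (16, 'abbbbbb')
  9 → (22, 'b')
  10 → (12, 'baaaabbbbbb')
  11 → (3, 'baaabbbbabaaaabbbbbb')
  12 → (10, 'babaaaabbbbbb')
  13 → (21, 'bb')
  14 → (2, 'bbaaabbbbabaaaabbbbbb')
  15 → (9, 'bbabaaaabbbbbb')
  16 → (20, 'bbb')
  17 → (1, 'bbbaaabbbbabaaaabbbbbb')
  18 → (8, 'bbbabaaaabbbbbb')
  19 → (19, 'bbbb')
  20 → (7, 'bbbbabaaaabbbbbb')
  21 → (18, 'bbbbb')
  22 → (17, 'bbbbbb')

SA = [13, 4, 14, 5, 15, 11, 0, 6, 16, 22, 12, 3, 10, 21, 2, 9, 20, 1, 8, 19, 7, 18, 17]
[i] adj suffixes → lcp
  [1] 13/4 → 3 ('aaa')
  [2] 4/14 → 7 ('aaabbbb')
  [3] 14/5 → 2 ('aa')
  [4] 5/15 → 6 ('aabbbb')
  [5] 15/11 → 1 ('a')
  [6] 11/0 → 2 ('ab')
  [7] 0/6 → 4 ('abbb')
  [8] 6/16 → 5 ('abbbb')
  [9] 16/22 → 0 ('')
  [10] 22/12 → 1 ('b')
  [11] 12/3 → 4 ('baaa')
  [12] 3/10 → 2 ('ba')
  [13] 10/21 → 1 ('b')
  [14] 21/2 → 2 ('bb')
  [15] 2/9 → 3 ('bba')
  [16] 9/20 → 2 ('bb')
  [17] 20/1 → 3 ('bbb')
  [18] 1/8 → 4 ('bbba')
  [19] 8/19 → 3 ('bbb')
  [20] 19/7 → 4 ('bbbb')
  [21] 7/18 → 4 ('bbbb')
  [22] 18/17 → 5 ('bbbbb')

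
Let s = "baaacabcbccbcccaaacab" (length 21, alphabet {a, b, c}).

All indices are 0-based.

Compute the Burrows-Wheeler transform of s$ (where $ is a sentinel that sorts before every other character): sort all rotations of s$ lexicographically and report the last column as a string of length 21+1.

rank  rotation                last
    0  $baaacabcbccbcccaaacab  b
    1  aaacab$baaacabcbccbccc  c
    2  aaacabcbccbcccaaacab$b  b
    3  aacab$baaacabcbccbccca  a
    4  aacabcbccbcccaaacab$ba  a
    5  ab$baaacabcbccbcccaaac  c
    6  abcbccbcccaaacab$baaac  c
    7  acab$baaacabcbccbcccaa  a
    8  acabcbccbcccaaacab$baa  a
    9  b$baaacabcbccbcccaaaca  a
   10  baaacabcbccbcccaaacab$  $
   11  bcbccbcccaaacab$baaaca  a
   12  bccbcccaaacab$baaacabc  c
   13  bcccaaacab$baaacabcbcc  c
   14  caaacab$baaacabcbccbcc  c
   15  cab$baaacabcbccbcccaaa  a
   16  cabcbccbcccaaacab$baaa  a
   17  cbccbcccaaacab$baaacab  b
   18  cbcccaaacab$baaacabcbc  c
   19  ccaaacab$baaacabcbccbc  c
   20  ccbcccaaacab$baaacabcb  b
   21  cccaaacab$baaacabcbccb  b

bcbaaccaaa$acccaabccbb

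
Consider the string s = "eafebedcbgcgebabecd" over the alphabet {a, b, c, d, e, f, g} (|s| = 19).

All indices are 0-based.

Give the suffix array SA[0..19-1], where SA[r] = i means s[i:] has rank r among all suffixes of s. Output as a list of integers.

[14, 1, 13, 15, 4, 8, 7, 17, 10, 18, 6, 0, 12, 3, 16, 5, 2, 9, 11]

sorted suffixes:
  #0 SA[0]=14  'abecd'
  #1 SA[1]=1  'afebedcbgcgebabecd'
  #2 SA[2]=13  'babecd'
  #3 SA[3]=15  'becd'
  #4 SA[4]=4  'bedcbgcgebabecd'
  #5 SA[5]=8  'bgcgebabecd'
  #6 SA[6]=7  'cbgcgebabecd'
  #7 SA[7]=17  'cd'
  #8 SA[8]=10  'cgebabecd'
  #9 SA[9]=18  'd'
  #10 SA[10]=6  'dcbgcgebabecd'
  #11 SA[11]=0  'eafebedcbgcgebabecd'
  #12 SA[12]=12  'ebabecd'
  #13 SA[13]=3  'ebedcbgcgebabecd'
  #14 SA[14]=16  'ecd'
  #15 SA[15]=5  'edcbgcgebabecd'
  #16 SA[16]=2  'febedcbgcgebabecd'
  #17 SA[17]=9  'gcgebabecd'
  #18 SA[18]=11  'gebabecd'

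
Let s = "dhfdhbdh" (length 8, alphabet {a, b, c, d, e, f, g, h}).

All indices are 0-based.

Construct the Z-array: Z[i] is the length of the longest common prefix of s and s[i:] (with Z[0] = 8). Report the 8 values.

[8, 0, 0, 2, 0, 0, 2, 0]

Z[0]=8
i=1: fresh scan; Z[1]=0
i=2: fresh scan; Z[2]=0
i=3: fresh scan; Z[3]=2 extend→box=[3,5)
i=4: min(r-i=1, Z[1]=0)=0; Z[4]=0
i=5: fresh scan; Z[5]=0
i=6: fresh scan; Z[6]=2 extend→box=[6,8)
i=7: min(r-i=1, Z[1]=0)=0; Z[7]=0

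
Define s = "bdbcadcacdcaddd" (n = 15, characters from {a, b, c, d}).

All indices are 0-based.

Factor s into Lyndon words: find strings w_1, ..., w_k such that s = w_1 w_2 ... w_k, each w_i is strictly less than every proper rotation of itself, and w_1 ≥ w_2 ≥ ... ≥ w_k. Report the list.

emit factor 1: 'bd' (i=0, period=2)
emit factor 2: 'bc' (i=2, period=2)
emit factor 3: 'adc' (i=4, period=3)
emit factor 4: 'acdcaddd' (i=7, period=8)

["bd", "bc", "adc", "acdcaddd"]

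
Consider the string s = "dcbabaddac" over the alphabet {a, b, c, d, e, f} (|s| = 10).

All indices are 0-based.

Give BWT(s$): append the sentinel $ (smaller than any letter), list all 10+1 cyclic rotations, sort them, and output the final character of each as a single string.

rank  rotation     last
    0  $dcbabaddac  c
    1  abaddac$dcb  b
    2  ac$dcbabadd  d
    3  addac$dcbab  b
    4  babaddac$dc  c
    5  baddac$dcba  a
    6  c$dcbabadda  a
    7  cbabaddac$d  d
    8  dac$dcbabad  d
    9  dcbabaddac$  $
   10  ddac$dcbaba  a

cbdbcaadd$a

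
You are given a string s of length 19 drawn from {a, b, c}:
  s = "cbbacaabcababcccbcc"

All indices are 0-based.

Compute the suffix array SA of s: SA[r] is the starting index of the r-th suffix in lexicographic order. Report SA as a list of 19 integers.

rank | idx | suffix
   0 |   5 | aabcababcccbcc
   1 |   9 | ababcccbcc
   2 |   6 | abcababcccbcc
   3 |  11 | abcccbcc
   4 |   3 | acaabcababcccbcc
   5 |  10 | babcccbcc
   6 |   2 | bacaabcababcccbcc
   7 |   1 | bbacaabcababcccbcc
   8 |   7 | bcababcccbcc
   9 |  16 | bcc
  10 |  12 | bcccbcc
  11 |  18 | c
  12 |   4 | caabcababcccbcc
  13 |   8 | cababcccbcc
  14 |   0 | cbbacaabcababcccbcc
  15 |  15 | cbcc
  16 |  17 | cc
  17 |  14 | ccbcc
  18 |  13 | cccbcc

[5, 9, 6, 11, 3, 10, 2, 1, 7, 16, 12, 18, 4, 8, 0, 15, 17, 14, 13]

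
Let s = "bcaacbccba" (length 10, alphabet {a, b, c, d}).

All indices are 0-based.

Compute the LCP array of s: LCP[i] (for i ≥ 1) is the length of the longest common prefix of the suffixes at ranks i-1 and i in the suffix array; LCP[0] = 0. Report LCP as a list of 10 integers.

sorted suffixes:
  #0 SA[0]=9  'a'
  #1 SA[1]=2  'aacbccba'
  #2 SA[2]=3  'acbccba'
  #3 SA[3]=8  'ba'
  #4 SA[4]=0  'bcaacbccba'
  #5 SA[5]=5  'bccba'
  #6 SA[6]=1  'caacbccba'
  #7 SA[7]=7  'cba'
  #8 SA[8]=4  'cbccba'
  #9 SA[9]=6  'ccba'

SA = [9, 2, 3, 8, 0, 5, 1, 7, 4, 6]
rank  pair      lcp
   1  s[9:],s[2:]  1  'a'
   2  s[2:],s[3:]  1  'a'
   3  s[3:],s[8:]  0  ''
   4  s[8:],s[0:]  1  'b'
   5  s[0:],s[5:]  2  'bc'
   6  s[5:],s[1:]  0  ''
   7  s[1:],s[7:]  1  'c'
   8  s[7:],s[4:]  2  'cb'
   9  s[4:],s[6:]  1  'c'

[0, 1, 1, 0, 1, 2, 0, 1, 2, 1]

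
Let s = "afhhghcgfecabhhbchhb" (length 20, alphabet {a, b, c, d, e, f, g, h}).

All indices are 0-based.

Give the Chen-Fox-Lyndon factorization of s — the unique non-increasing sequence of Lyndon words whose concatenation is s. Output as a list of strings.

emit factor 1: 'afhhghcgfec' (i=0, period=11)
emit factor 2: 'abhhbchhb' (i=11, period=9)

["afhhghcgfec", "abhhbchhb"]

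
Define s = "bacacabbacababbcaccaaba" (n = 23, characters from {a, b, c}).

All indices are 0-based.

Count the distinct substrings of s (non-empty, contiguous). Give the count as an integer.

233

rank | idx | suffix
   0 |  22 | a
   1 |  19 | aaba
   2 |  20 | aba
   3 |  10 | ababbcaccaaba
   4 |   5 | abbacababbcaccaaba
   5 |  12 | abbcaccaaba
   6 |   8 | acababbcaccaaba
   7 |   3 | acabbacababbcaccaaba
   8 |   1 | acacabbacababbcaccaaba
   9 |  16 | accaaba
  10 |  21 | ba
  11 |  11 | babbcaccaaba
  12 |   7 | bacababbcaccaaba
  13 |   0 | bacacabbacababbcaccaaba
  14 |   6 | bbacababbcaccaaba
  15 |  13 | bbcaccaaba
  16 |  14 | bcaccaaba
  17 |  18 | caaba
  18 |   9 | cababbcaccaaba
  19 |   4 | cabbacababbcaccaaba
  20 |   2 | cacabbacababbcaccaaba
  21 |  15 | caccaaba
  22 |  17 | ccaaba

SA = [22, 19, 20, 10, 5, 12, 8, 3, 1, 16, 21, 11, 7, 0, 6, 13, 14, 18, 9, 4, 2, 15, 17]
i: (SA[i-1],SA[i]) lcp shared
  1: (22,19) 1 'a'
  2: (19,20) 1 'a'
  3: (20,10) 3 'aba'
  4: (10,5) 2 'ab'
  5: (5,12) 3 'abb'
  6: (12,8) 1 'a'
  7: (8,3) 4 'acab'
  8: (3,1) 3 'aca'
  9: (1,16) 2 'ac'
  10: (16,21) 0 ''
  11: (21,11) 2 'ba'
  12: (11,7) 2 'ba'
  13: (7,0) 4 'baca'
  14: (0,6) 1 'b'
  15: (6,13) 2 'bb'
  16: (13,14) 1 'b'
  17: (14,18) 0 ''
  18: (18,9) 2 'ca'
  19: (9,4) 3 'cab'
  20: (4,2) 2 'ca'
  21: (2,15) 3 'cac'
  22: (15,17) 1 'c'

n(n+1)/2 = 23·24/2 = 276
Σ LCP = 0 + 1 + 1 + 3 + 2 + 3 + 1 + 4 + 3 + 2 + 0 + 2 + 2 + 4 + 1 + 2 + 1 + 0 + 2 + 3 + 2 + 3 + 1 = 43
distinct = 276 − 43 = 233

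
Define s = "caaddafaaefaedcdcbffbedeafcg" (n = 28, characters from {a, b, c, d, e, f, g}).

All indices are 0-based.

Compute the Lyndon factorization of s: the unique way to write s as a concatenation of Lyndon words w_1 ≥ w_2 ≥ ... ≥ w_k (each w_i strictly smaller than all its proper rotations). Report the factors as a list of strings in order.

["c", "aaddafaaefaedcdcbffbedeafcg"]

emit factor 1: 'c' (i=0, period=1)
emit factor 2: 'aaddafaaefaedcdcbffbedeafcg' (i=1, period=27)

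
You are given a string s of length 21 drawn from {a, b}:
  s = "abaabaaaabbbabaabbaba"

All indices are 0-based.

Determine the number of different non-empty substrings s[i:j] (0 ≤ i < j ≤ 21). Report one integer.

177

sorted suffixes:
  #0 SA[0]=20  'a'
  #1 SA[1]=5  'aaaabbbabaabbaba'
  #2 SA[2]=6  'aaabbbabaabbaba'
  #3 SA[3]=2  'aabaaaabbbabaabbaba'
  #4 SA[4]=14  'aabbaba'
  #5 SA[5]=7  'aabbbabaabbaba'
  #6 SA[6]=18  'aba'
  #7 SA[7]=3  'abaaaabbbabaabbaba'
  #8 SA[8]=0  'abaabaaaabbbabaabbaba'
  #9 SA[9]=12  'abaabbaba'
  #10 SA[10]=15  'abbaba'
  #11 SA[11]=8  'abbbabaabbaba'
  #12 SA[12]=19  'ba'
  #13 SA[13]=4  'baaaabbbabaabbaba'
  #14 SA[14]=1  'baabaaaabbbabaabbaba'
  #15 SA[15]=13  'baabbaba'
  #16 SA[16]=17  'baba'
  #17 SA[17]=11  'babaabbaba'
  #18 SA[18]=16  'bbaba'
  #19 SA[19]=10  'bbabaabbaba'
  #20 SA[20]=9  'bbbabaabbaba'

SA = [20, 5, 6, 2, 14, 7, 18, 3, 0, 12, 15, 8, 19, 4, 1, 13, 17, 11, 16, 10, 9]
i: (SA[i-1],SA[i]) lcp shared
  1: (20,5) 1 'a'
  2: (5,6) 3 'aaa'
  3: (6,2) 2 'aa'
  4: (2,14) 3 'aab'
  5: (14,7) 4 'aabb'
  6: (7,18) 1 'a'
  7: (18,3) 3 'aba'
  8: (3,0) 4 'abaa'
  9: (0,12) 5 'abaab'
  10: (12,15) 2 'ab'
  11: (15,8) 3 'abb'
  12: (8,19) 0 ''
  13: (19,4) 2 'ba'
  14: (4,1) 3 'baa'
  15: (1,13) 4 'baab'
  16: (13,17) 2 'ba'
  17: (17,11) 4 'baba'
  18: (11,16) 1 'b'
  19: (16,10) 5 'bbaba'
  20: (10,9) 2 'bb'

n(n+1)/2 = 21·22/2 = 231
Σ LCP = 0 + 1 + 3 + 2 + 3 + 4 + 1 + 3 + 4 + 5 + 2 + 3 + 0 + 2 + 3 + 4 + 2 + 4 + 1 + 5 + 2 = 54
distinct = 231 − 54 = 177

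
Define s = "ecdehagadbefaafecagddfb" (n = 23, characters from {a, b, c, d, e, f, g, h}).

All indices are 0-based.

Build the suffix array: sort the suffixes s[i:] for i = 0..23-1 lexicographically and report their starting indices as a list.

[12, 7, 13, 5, 17, 22, 9, 16, 1, 8, 19, 2, 20, 15, 0, 10, 3, 11, 21, 14, 6, 18, 4]

sorted suffixes:
  #0 SA[0]=12  'aafecagddfb'
  #1 SA[1]=7  'adbefaafecagddfb'
  #2 SA[2]=13  'afecagddfb'
  #3 SA[3]=5  'agadbefaafecagddfb'
  #4 SA[4]=17  'agddfb'
  #5 SA[5]=22  'b'
  #6 SA[6]=9  'befaafecagddfb'
  #7 SA[7]=16  'cagddfb'
  #8 SA[8]=1  'cdehagadbefaafecagddfb'
  #9 SA[9]=8  'dbefaafecagddfb'
  #10 SA[10]=19  'ddfb'
  #11 SA[11]=2  'dehagadbefaafecagddfb'
  #12 SA[12]=20  'dfb'
  #13 SA[13]=15  'ecagddfb'
  #14 SA[14]=0  'ecdehagadbefaafecagddfb'
  #15 SA[15]=10  'efaafecagddfb'
  #16 SA[16]=3  'ehagadbefaafecagddfb'
  #17 SA[17]=11  'faafecagddfb'
  #18 SA[18]=21  'fb'
  #19 SA[19]=14  'fecagddfb'
  #20 SA[20]=6  'gadbefaafecagddfb'
  #21 SA[21]=18  'gddfb'
  #22 SA[22]=4  'hagadbefaafecagddfb'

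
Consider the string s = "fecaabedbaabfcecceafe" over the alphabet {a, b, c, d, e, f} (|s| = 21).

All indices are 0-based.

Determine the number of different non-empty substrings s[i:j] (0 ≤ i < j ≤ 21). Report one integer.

rank | idx | suffix
   0 |   3 | aabedbaabfcecceafe
   1 |   9 | aabfcecceafe
   2 |   4 | abedbaabfcecceafe
   3 |  10 | abfcecceafe
   4 |  18 | afe
   5 |   8 | baabfcecceafe
   6 |   5 | bedbaabfcecceafe
   7 |  11 | bfcecceafe
   8 |   2 | caabedbaabfcecceafe
   9 |  15 | cceafe
  10 |  16 | ceafe
  11 |  13 | cecceafe
  12 |   7 | dbaabfcecceafe
  13 |  20 | e
  14 |  17 | eafe
  15 |   1 | ecaabedbaabfcecceafe
  16 |  14 | ecceafe
  17 |   6 | edbaabfcecceafe
  18 |  12 | fcecceafe
  19 |  19 | fe
  20 |   0 | fecaabedbaabfcecceafe

SA = [3, 9, 4, 10, 18, 8, 5, 11, 2, 15, 16, 13, 7, 20, 17, 1, 14, 6, 12, 19, 0]
rank  pair      lcp
   1  s[3:],s[9:]  3  'aab'
   2  s[9:],s[4:]  1  'a'
   3  s[4:],s[10:]  2  'ab'
   4  s[10:],s[18:]  1  'a'
   5  s[18:],s[8:]  0  ''
   6  s[8:],s[5:]  1  'b'
   7  s[5:],s[11:]  1  'b'
   8  s[11:],s[2:]  0  ''
   9  s[2:],s[15:]  1  'c'
  10  s[15:],s[16:]  1  'c'
  11  s[16:],s[13:]  2  'ce'
  12  s[13:],s[7:]  0  ''
  13  s[7:],s[20:]  0  ''
  14  s[20:],s[17:]  1  'e'
  15  s[17:],s[1:]  1  'e'
  16  s[1:],s[14:]  2  'ec'
  17  s[14:],s[6:]  1  'e'
  18  s[6:],s[12:]  0  ''
  19  s[12:],s[19:]  1  'f'
  20  s[19:],s[0:]  2  'fe'

n(n+1)/2 = 21·22/2 = 231
Σ LCP = 0 + 3 + 1 + 2 + 1 + 0 + 1 + 1 + 0 + 1 + 1 + 2 + 0 + 0 + 1 + 1 + 2 + 1 + 0 + 1 + 2 = 21
distinct = 231 − 21 = 210

210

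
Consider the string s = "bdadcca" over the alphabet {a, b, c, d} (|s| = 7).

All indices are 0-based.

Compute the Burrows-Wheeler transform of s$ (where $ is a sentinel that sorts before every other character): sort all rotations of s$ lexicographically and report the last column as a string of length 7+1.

rank  rotation  last
    0  $bdadcca  a
    1  a$bdadcc  c
    2  adcca$bd  d
    3  bdadcca$  $
    4  ca$bdadc  c
    5  cca$bdad  d
    6  dadcca$b  b
    7  dcca$bda  a

acd$cdba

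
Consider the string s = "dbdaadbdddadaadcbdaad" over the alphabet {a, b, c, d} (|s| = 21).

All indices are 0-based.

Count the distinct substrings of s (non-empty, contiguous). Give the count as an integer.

192

rank | idx | suffix
   0 |  18 | aad
   1 |   3 | aadbdddadaadcbdaad
   2 |  12 | aadcbdaad
   3 |  19 | ad
   4 |  10 | adaadcbdaad
   5 |   4 | adbdddadaadcbdaad
   6 |  13 | adcbdaad
   7 |  16 | bdaad
   8 |   1 | bdaadbdddadaadcbdaad
   9 |   6 | bdddadaadcbdaad
  10 |  15 | cbdaad
  11 |  20 | d
  12 |  17 | daad
  13 |   2 | daadbdddadaadcbdaad
  14 |  11 | daadcbdaad
  15 |   9 | dadaadcbdaad
  16 |   0 | dbdaadbdddadaadcbdaad
  17 |   5 | dbdddadaadcbdaad
  18 |  14 | dcbdaad
  19 |   8 | ddadaadcbdaad
  20 |   7 | dddadaadcbdaad

SA = [18, 3, 12, 19, 10, 4, 13, 16, 1, 6, 15, 20, 17, 2, 11, 9, 0, 5, 14, 8, 7]
rank  pair      lcp
   1  s[18:],s[3:]  3  'aad'
   2  s[3:],s[12:]  3  'aad'
   3  s[12:],s[19:]  1  'a'
   4  s[19:],s[10:]  2  'ad'
   5  s[10:],s[4:]  2  'ad'
   6  s[4:],s[13:]  2  'ad'
   7  s[13:],s[16:]  0  ''
   8  s[16:],s[1:]  5  'bdaad'
   9  s[1:],s[6:]  2  'bd'
  10  s[6:],s[15:]  0  ''
  11  s[15:],s[20:]  0  ''
  12  s[20:],s[17:]  1  'd'
  13  s[17:],s[2:]  4  'daad'
  14  s[2:],s[11:]  4  'daad'
  15  s[11:],s[9:]  2  'da'
  16  s[9:],s[0:]  1  'd'
  17  s[0:],s[5:]  3  'dbd'
  18  s[5:],s[14:]  1  'd'
  19  s[14:],s[8:]  1  'd'
  20  s[8:],s[7:]  2  'dd'

n(n+1)/2 = 21·22/2 = 231
Σ LCP = 0 + 3 + 3 + 1 + 2 + 2 + 2 + 0 + 5 + 2 + 0 + 0 + 1 + 4 + 4 + 2 + 1 + 3 + 1 + 1 + 2 = 39
distinct = 231 − 39 = 192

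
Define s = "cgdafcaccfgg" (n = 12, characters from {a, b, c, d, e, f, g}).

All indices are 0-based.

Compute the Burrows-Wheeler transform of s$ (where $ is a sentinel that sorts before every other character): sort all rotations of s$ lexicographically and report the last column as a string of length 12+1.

rank  rotation       last
    0  $cgdafcaccfgg  g
    1  accfgg$cgdafc  c
    2  afcaccfgg$cgd  d
    3  caccfgg$cgdaf  f
    4  ccfgg$cgdafca  a
    5  cfgg$cgdafcac  c
    6  cgdafcaccfgg$  $
    7  dafcaccfgg$cg  g
    8  fcaccfgg$cgda  a
    9  fgg$cgdafcacc  c
   10  g$cgdafcaccfg  g
   11  gdafcaccfgg$c  c
   12  gg$cgdafcaccf  f

gcdfac$gacgcf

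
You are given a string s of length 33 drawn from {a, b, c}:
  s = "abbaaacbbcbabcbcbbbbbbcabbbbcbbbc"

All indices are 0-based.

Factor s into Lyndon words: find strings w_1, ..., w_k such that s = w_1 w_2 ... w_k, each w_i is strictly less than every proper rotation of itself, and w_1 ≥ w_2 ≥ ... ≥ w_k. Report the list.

emit factor 1: 'abb' (i=0, period=3)
emit factor 2: 'aaacbbcbabcbcbbbbbbcabbbbcbbbc' (i=3, period=30)

["abb", "aaacbbcbabcbcbbbbbbcabbbbcbbbc"]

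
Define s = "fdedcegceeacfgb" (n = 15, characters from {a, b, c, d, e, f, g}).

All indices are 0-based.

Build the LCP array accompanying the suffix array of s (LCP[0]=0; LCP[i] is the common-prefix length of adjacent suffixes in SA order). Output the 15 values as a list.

[0, 0, 0, 2, 1, 0, 1, 0, 1, 1, 1, 0, 1, 0, 1]

rank→(start, suffix):
  0 → (10, 'acfgb')
  1 → (14, 'b')
  2 → (7, 'ceeacfgb')
  3 → (4, 'cegceeacfgb')
  4 → (11, 'cfgb')
  5 → (3, 'dcegceeacfgb')
  6 → (1, 'dedcegceeacfgb')
  7 → (9, 'eacfgb')
  8 → (2, 'edcegceeacfgb')
  9 → (8, 'eeacfgb')
  10 → (5, 'egceeacfgb')
  11 → (0, 'fdedcegceeacfgb')
  12 → (12, 'fgb')
  13 → (13, 'gb')
  14 → (6, 'gceeacfgb')

SA = [10, 14, 7, 4, 11, 3, 1, 9, 2, 8, 5, 0, 12, 13, 6]
i: (SA[i-1],SA[i]) lcp shared
  1: (10,14) 0 ''
  2: (14,7) 0 ''
  3: (7,4) 2 'ce'
  4: (4,11) 1 'c'
  5: (11,3) 0 ''
  6: (3,1) 1 'd'
  7: (1,9) 0 ''
  8: (9,2) 1 'e'
  9: (2,8) 1 'e'
  10: (8,5) 1 'e'
  11: (5,0) 0 ''
  12: (0,12) 1 'f'
  13: (12,13) 0 ''
  14: (13,6) 1 'g'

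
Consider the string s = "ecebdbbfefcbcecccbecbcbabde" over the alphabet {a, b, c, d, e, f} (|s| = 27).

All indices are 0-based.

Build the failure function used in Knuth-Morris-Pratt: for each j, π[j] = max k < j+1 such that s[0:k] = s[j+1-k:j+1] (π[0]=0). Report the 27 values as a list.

[0, 0, 1, 0, 0, 0, 0, 0, 1, 0, 0, 0, 0, 1, 2, 0, 0, 0, 1, 2, 0, 0, 0, 0, 0, 0, 1]

π[0] = 0
j=1 s[j]='c': π[1]=0 (border '')
j=2 s[j]='e': π[2]=1 (border 'e')
j=3 s[j]='b': k: 1→0; π[3]=0 (border '')
j=4 s[j]='d': π[4]=0 (border '')
j=5 s[j]='b': π[5]=0 (border '')
j=6 s[j]='b': π[6]=0 (border '')
j=7 s[j]='f': π[7]=0 (border '')
j=8 s[j]='e': π[8]=1 (border 'e')
j=9 s[j]='f': k: 1→0; π[9]=0 (border '')
j=10 s[j]='c': π[10]=0 (border '')
j=11 s[j]='b': π[11]=0 (border '')
j=12 s[j]='c': π[12]=0 (border '')
j=13 s[j]='e': π[13]=1 (border 'e')
j=14 s[j]='c': π[14]=2 (border 'ec')
j=15 s[j]='c': k: 2→0; π[15]=0 (border '')
j=16 s[j]='c': π[16]=0 (border '')
j=17 s[j]='b': π[17]=0 (border '')
j=18 s[j]='e': π[18]=1 (border 'e')
j=19 s[j]='c': π[19]=2 (border 'ec')
j=20 s[j]='b': k: 2→0; π[20]=0 (border '')
j=21 s[j]='c': π[21]=0 (border '')
j=22 s[j]='b': π[22]=0 (border '')
j=23 s[j]='a': π[23]=0 (border '')
j=24 s[j]='b': π[24]=0 (border '')
j=25 s[j]='d': π[25]=0 (border '')
j=26 s[j]='e': π[26]=1 (border 'e')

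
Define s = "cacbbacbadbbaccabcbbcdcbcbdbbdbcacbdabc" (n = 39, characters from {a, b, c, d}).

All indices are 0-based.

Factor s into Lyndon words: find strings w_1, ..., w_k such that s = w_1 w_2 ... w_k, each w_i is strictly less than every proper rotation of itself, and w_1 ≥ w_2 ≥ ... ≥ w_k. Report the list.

["c", "acbb", "acbadbbacc", "abcbbcdcbcbdbbdbcacbd", "abc"]

emit factor 1: 'c' (i=0, period=1)
emit factor 2: 'acbb' (i=1, period=4)
emit factor 3: 'acbadbbacc' (i=5, period=10)
emit factor 4: 'abcbbcdcbcbdbbdbcacbd' (i=15, period=21)
emit factor 5: 'abc' (i=36, period=3)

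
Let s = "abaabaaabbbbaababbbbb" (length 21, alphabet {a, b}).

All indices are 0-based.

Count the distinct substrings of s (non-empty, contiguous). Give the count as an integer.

rank→(start, suffix):
  0 → (5, 'aaabbbbaababbbbb')
  1 → (2, 'aabaaabbbbaababbbbb')
  2 → (12, 'aababbbbb')
  3 → (6, 'aabbbbaababbbbb')
  4 → (3, 'abaaabbbbaababbbbb')
  5 → (0, 'abaabaaabbbbaababbbbb')
  6 → (13, 'ababbbbb')
  7 → (7, 'abbbbaababbbbb')
  8 → (15, 'abbbbb')
  9 → (20, 'b')
  10 → (4, 'baaabbbbaababbbbb')
  11 → (1, 'baabaaabbbbaababbbbb')
  12 → (11, 'baababbbbb')
  13 → (14, 'babbbbb')
  14 → (19, 'bb')
  15 → (10, 'bbaababbbbb')
  16 → (18, 'bbb')
  17 → (9, 'bbbaababbbbb')
  18 → (17, 'bbbb')
  19 → (8, 'bbbbaababbbbb')
  20 → (16, 'bbbbb')

SA = [5, 2, 12, 6, 3, 0, 13, 7, 15, 20, 4, 1, 11, 14, 19, 10, 18, 9, 17, 8, 16]
rank  pair      lcp
   1  s[5:],s[2:]  2  'aa'
   2  s[2:],s[12:]  4  'aaba'
   3  s[12:],s[6:]  3  'aab'
   4  s[6:],s[3:]  1  'a'
   5  s[3:],s[0:]  4  'abaa'
   6  s[0:],s[13:]  3  'aba'
   7  s[13:],s[7:]  2  'ab'
   8  s[7:],s[15:]  5  'abbbb'
   9  s[15:],s[20:]  0  ''
  10  s[20:],s[4:]  1  'b'
  11  s[4:],s[1:]  3  'baa'
  12  s[1:],s[11:]  5  'baaba'
  13  s[11:],s[14:]  2  'ba'
  14  s[14:],s[19:]  1  'b'
  15  s[19:],s[10:]  2  'bb'
  16  s[10:],s[18:]  2  'bb'
  17  s[18:],s[9:]  3  'bbb'
  18  s[9:],s[17:]  3  'bbb'
  19  s[17:],s[8:]  4  'bbbb'
  20  s[8:],s[16:]  4  'bbbb'

n(n+1)/2 = 21·22/2 = 231
Σ LCP = 0 + 2 + 4 + 3 + 1 + 4 + 3 + 2 + 5 + 0 + 1 + 3 + 5 + 2 + 1 + 2 + 2 + 3 + 3 + 4 + 4 = 54
distinct = 231 − 54 = 177

177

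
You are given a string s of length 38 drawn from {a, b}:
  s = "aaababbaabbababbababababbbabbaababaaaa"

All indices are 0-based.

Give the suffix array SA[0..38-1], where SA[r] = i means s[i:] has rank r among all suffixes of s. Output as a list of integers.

rank | idx | suffix
   0 |  37 | a
   1 |  36 | aa
   2 |  35 | aaa
   3 |  34 | aaaa
   4 |   0 | aaababbaabbababbababababbbabbaababaaaa
   5 |  29 | aababaaaa
   6 |   1 | aababbaabbababbababababbbabbaababaaaa
   7 |   7 | aabbababbababababbbabbaababaaaa
   8 |  32 | abaaaa
   9 |  30 | ababaaaa
  10 |  16 | ababababbbabbaababaaaa
  11 |  18 | abababbbabbaababaaaa
  12 |   2 | ababbaabbababbababababbbabbaababaaaa
  13 |  11 | ababbababababbbabbaababaaaa
  14 |  20 | ababbbabbaababaaaa
  15 |  26 | abbaababaaaa
  16 |   4 | abbaabbababbababababbbabbaababaaaa
  17 |  13 | abbababababbbabbaababaaaa
  18 |   8 | abbababbababababbbabbaababaaaa
  19 |  22 | abbbabbaababaaaa
  20 |  33 | baaaa
  21 |  28 | baababaaaa
  22 |   6 | baabbababbababababbbabbaababaaaa
  23 |  31 | babaaaa
  24 |  15 | bababababbbabbaababaaaa
  25 |  17 | babababbbabbaababaaaa
  26 |  10 | bababbababababbbabbaababaaaa
  27 |  19 | bababbbabbaababaaaa
  28 |  25 | babbaababaaaa
  29 |   3 | babbaabbababbababababbbabbaababaaaa
  30 |  12 | babbababababbbabbaababaaaa
  31 |  21 | babbbabbaababaaaa
  32 |  27 | bbaababaaaa
  33 |   5 | bbaabbababbababababbbabbaababaaaa
  34 |  14 | bbababababbbabbaababaaaa
  35 |   9 | bbababbababababbbabbaababaaaa
  36 |  24 | bbabbaababaaaa
  37 |  23 | bbbabbaababaaaa

[37, 36, 35, 34, 0, 29, 1, 7, 32, 30, 16, 18, 2, 11, 20, 26, 4, 13, 8, 22, 33, 28, 6, 31, 15, 17, 10, 19, 25, 3, 12, 21, 27, 5, 14, 9, 24, 23]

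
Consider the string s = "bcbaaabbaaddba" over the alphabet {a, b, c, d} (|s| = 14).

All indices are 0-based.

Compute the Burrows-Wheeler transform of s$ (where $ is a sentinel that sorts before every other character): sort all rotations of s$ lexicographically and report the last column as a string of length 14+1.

abbabaadcba$bda

rank  rotation         last
    0  $bcbaaabbaaddba  a
    1  a$bcbaaabbaaddb  b
    2  aaabbaaddba$bcb  b
    3  aabbaaddba$bcba  a
    4  aaddba$bcbaaabb  b
    5  abbaaddba$bcbaa  a
    6  addba$bcbaaabba  a
    7  ba$bcbaaabbaadd  d
    8  baaabbaaddba$bc  c
    9  baaddba$bcbaaab  b
   10  bbaaddba$bcbaaa  a
   11  bcbaaabbaaddba$  $
   12  cbaaabbaaddba$b  b
   13  dba$bcbaaabbaad  d
   14  ddba$bcbaaabbaa  a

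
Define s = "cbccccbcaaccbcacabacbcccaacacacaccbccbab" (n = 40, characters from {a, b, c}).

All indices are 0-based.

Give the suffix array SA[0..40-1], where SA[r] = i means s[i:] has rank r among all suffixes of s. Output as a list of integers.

sorted suffixes:
  #0 SA[0]=24  'aacacacaccbccbab'
  #1 SA[1]=8  'aaccbcacabacbcccaacacacaccbccbab'
  #2 SA[2]=38  'ab'
  #3 SA[3]=16  'abacbcccaacacacaccbccbab'
  #4 SA[4]=14  'acabacbcccaacacacaccbccbab'
  #5 SA[5]=25  'acacacaccbccbab'
  #6 SA[6]=27  'acacaccbccbab'
  #7 SA[7]=29  'acaccbccbab'
  #8 SA[8]=18  'acbcccaacacacaccbccbab'
  #9 SA[9]=9  'accbcacabacbcccaacacacaccbccbab'
  #10 SA[10]=31  'accbccbab'
  #11 SA[11]=39  'b'
  #12 SA[12]=37  'bab'
  #13 SA[13]=17  'bacbcccaacacacaccbccbab'
  #14 SA[14]=6  'bcaaccbcacabacbcccaacacacaccbccbab'
  #15 SA[15]=12  'bcacabacbcccaacacacaccbccbab'
  #16 SA[16]=34  'bccbab'
  #17 SA[17]=20  'bcccaacacacaccbccbab'
  #18 SA[18]=1  'bccccbcaaccbcacabacbcccaacacacaccbccbab'
  #19 SA[19]=23  'caacacacaccbccbab'
  #20 SA[20]=7  'caaccbcacabacbcccaacacacaccbccbab'
  #21 SA[21]=15  'cabacbcccaacacacaccbccbab'
  #22 SA[22]=13  'cacabacbcccaacacacaccbccbab'
  #23 SA[23]=26  'cacacaccbccbab'
  #24 SA[24]=28  'cacaccbccbab'
  #25 SA[25]=30  'caccbccbab'
  #26 SA[26]=36  'cbab'
  #27 SA[27]=5  'cbcaaccbcacabacbcccaacacacaccbccbab'
  #28 SA[28]=11  'cbcacabacbcccaacacacaccbccbab'
  #29 SA[29]=33  'cbccbab'
  #30 SA[30]=19  'cbcccaacacacaccbccbab'
  #31 SA[31]=0  'cbccccbcaaccbcacabacbcccaacacacaccbccbab'
  #32 SA[32]=22  'ccaacacacaccbccbab'
  #33 SA[33]=35  'ccbab'
  #34 SA[34]=4  'ccbcaaccbcacabacbcccaacacacaccbccbab'
  #35 SA[35]=10  'ccbcacabacbcccaacacacaccbccbab'
  #36 SA[36]=32  'ccbccbab'
  #37 SA[37]=21  'cccaacacacaccbccbab'
  #38 SA[38]=3  'cccbcaaccbcacabacbcccaacacacaccbccbab'
  #39 SA[39]=2  'ccccbcaaccbcacabacbcccaacacacaccbccbab'

[24, 8, 38, 16, 14, 25, 27, 29, 18, 9, 31, 39, 37, 17, 6, 12, 34, 20, 1, 23, 7, 15, 13, 26, 28, 30, 36, 5, 11, 33, 19, 0, 22, 35, 4, 10, 32, 21, 3, 2]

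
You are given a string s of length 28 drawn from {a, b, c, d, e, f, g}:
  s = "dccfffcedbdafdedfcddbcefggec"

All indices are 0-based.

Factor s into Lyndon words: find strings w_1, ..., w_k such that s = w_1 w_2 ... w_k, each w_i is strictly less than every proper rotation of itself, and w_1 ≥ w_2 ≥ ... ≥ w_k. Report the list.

emit factor 1: 'd' (i=0, period=1)
emit factor 2: 'ccfffced' (i=1, period=8)
emit factor 3: 'bd' (i=9, period=2)
emit factor 4: 'afdedfcddbcefggec' (i=11, period=17)

["d", "ccfffced", "bd", "afdedfcddbcefggec"]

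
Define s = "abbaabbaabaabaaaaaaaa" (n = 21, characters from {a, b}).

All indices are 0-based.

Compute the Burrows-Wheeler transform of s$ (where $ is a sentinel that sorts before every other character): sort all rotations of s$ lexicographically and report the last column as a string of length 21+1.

rank  rotation                last
    0  $abbaabbaabaabaaaaaaaa  a
    1  a$abbaabbaabaabaaaaaaa  a
    2  aa$abbaabbaabaabaaaaaa  a
    3  aaa$abbaabbaabaabaaaaa  a
    4  aaaa$abbaabbaabaabaaaa  a
    5  aaaaa$abbaabbaabaabaaa  a
    6  aaaaaa$abbaabbaabaabaa  a
    7  aaaaaaa$abbaabbaabaaba  a
    8  aaaaaaaa$abbaabbaabaab  b
    9  aabaaaaaaaa$abbaabbaab  b
   10  aabaabaaaaaaaa$abbaabb  b
   11  aabbaabaabaaaaaaaa$abb  b
   12  abaaaaaaaa$abbaabbaaba  a
   13  abaabaaaaaaaa$abbaabba  a
   14  abbaabaabaaaaaaaa$abba  a
   15  abbaabbaabaabaaaaaaaa$  $
   16  baaaaaaaa$abbaabbaabaa  a
   17  baabaaaaaaaa$abbaabbaa  a
   18  baabaabaaaaaaaa$abbaab  b
   19  baabbaabaabaaaaaaaa$ab  b
   20  bbaabaabaaaaaaaa$abbaa  a
   21  bbaabbaabaabaaaaaaaa$a  a

aaaaaaaabbbbaaa$aabbaa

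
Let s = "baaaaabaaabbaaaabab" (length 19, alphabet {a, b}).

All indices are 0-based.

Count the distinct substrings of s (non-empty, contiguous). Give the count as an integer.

rank | idx | suffix
   0 |   1 | aaaaabaaabbaaaabab
   1 |   2 | aaaabaaabbaaaabab
   2 |  12 | aaaabab
   3 |   3 | aaabaaabbaaaabab
   4 |  13 | aaabab
   5 |   7 | aaabbaaaabab
   6 |   4 | aabaaabbaaaabab
   7 |  14 | aabab
   8 |   8 | aabbaaaabab
   9 |  17 | ab
  10 |   5 | abaaabbaaaabab
  11 |  15 | abab
  12 |   9 | abbaaaabab
  13 |  18 | b
  14 |   0 | baaaaabaaabbaaaabab
  15 |  11 | baaaabab
  16 |   6 | baaabbaaaabab
  17 |  16 | bab
  18 |  10 | bbaaaabab

SA = [1, 2, 12, 3, 13, 7, 4, 14, 8, 17, 5, 15, 9, 18, 0, 11, 6, 16, 10]
[i] adj suffixes → lcp
  [1] 1/2 → 4 ('aaaa')
  [2] 2/12 → 6 ('aaaaba')
  [3] 12/3 → 3 ('aaa')
  [4] 3/13 → 5 ('aaaba')
  [5] 13/7 → 4 ('aaab')
  [6] 7/4 → 2 ('aa')
  [7] 4/14 → 4 ('aaba')
  [8] 14/8 → 3 ('aab')
  [9] 8/17 → 1 ('a')
  [10] 17/5 → 2 ('ab')
  [11] 5/15 → 3 ('aba')
  [12] 15/9 → 2 ('ab')
  [13] 9/18 → 0 ('')
  [14] 18/0 → 1 ('b')
  [15] 0/11 → 5 ('baaaa')
  [16] 11/6 → 4 ('baaa')
  [17] 6/16 → 2 ('ba')
  [18] 16/10 → 1 ('b')

n(n+1)/2 = 19·20/2 = 190
Σ LCP = 0 + 4 + 6 + 3 + 5 + 4 + 2 + 4 + 3 + 1 + 2 + 3 + 2 + 0 + 1 + 5 + 4 + 2 + 1 = 52
distinct = 190 − 52 = 138

138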